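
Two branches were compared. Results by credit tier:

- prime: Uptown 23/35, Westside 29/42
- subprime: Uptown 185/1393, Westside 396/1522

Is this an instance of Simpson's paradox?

No

Prime: Uptown 23/35 = 65.7%, Westside 29/42 = 69.0% → Westside
Subprime: Uptown 185/1393 = 13.3%, Westside 396/1522 = 26.0% → Westside
Overall: Uptown 208/1428 = 14.6%, Westside 425/1564 = 27.2% → Westside
Westside wins overall and in every credit group — no reversal.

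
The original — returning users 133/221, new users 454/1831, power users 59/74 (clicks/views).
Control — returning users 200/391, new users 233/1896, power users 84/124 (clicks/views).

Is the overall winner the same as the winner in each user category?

Returning users: the original 133/221 = 60.2%, Control 200/391 = 51.2% → the original
New users: the original 454/1831 = 24.8%, Control 233/1896 = 12.3% → the original
Power users: the original 59/74 = 79.7%, Control 84/124 = 67.7% → the original
Overall: the original 646/2126 = 30.4%, Control 517/2411 = 21.4% → the original
The original wins overall and in every user group — no reversal.

Yes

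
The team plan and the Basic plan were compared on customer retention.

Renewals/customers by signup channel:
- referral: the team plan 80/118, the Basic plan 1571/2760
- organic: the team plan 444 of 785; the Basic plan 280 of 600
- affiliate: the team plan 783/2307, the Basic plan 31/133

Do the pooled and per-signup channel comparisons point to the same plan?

Referral: the team plan 80/118 = 67.8%, the Basic plan 1571/2760 = 56.9% → the team plan
Organic: the team plan 444/785 = 56.6%, the Basic plan 280/600 = 46.7% → the team plan
Affiliate: the team plan 783/2307 = 33.9%, the Basic plan 31/133 = 23.3% → the team plan
Overall: the team plan 1307/3210 = 40.7%, the Basic plan 1882/3493 = 53.9% → the Basic plan
The team plan wins each signup group but the Basic plan wins overall — the comparison reverses. The team plan's customers skew toward affiliate, which has a lower base rate.

No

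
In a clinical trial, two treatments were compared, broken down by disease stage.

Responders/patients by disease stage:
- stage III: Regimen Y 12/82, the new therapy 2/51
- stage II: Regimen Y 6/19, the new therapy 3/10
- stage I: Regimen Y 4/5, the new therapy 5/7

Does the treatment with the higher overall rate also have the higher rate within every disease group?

Stage III: Regimen Y 12/82 = 14.6%, the new therapy 2/51 = 3.9% → Regimen Y
Stage II: Regimen Y 6/19 = 31.6%, the new therapy 3/10 = 30.0% → Regimen Y
Stage I: Regimen Y 4/5 = 80.0%, the new therapy 5/7 = 71.4% → Regimen Y
Overall: Regimen Y 22/106 = 20.8%, the new therapy 10/68 = 14.7% → Regimen Y
Regimen Y wins overall and in every disease group — no reversal.

Yes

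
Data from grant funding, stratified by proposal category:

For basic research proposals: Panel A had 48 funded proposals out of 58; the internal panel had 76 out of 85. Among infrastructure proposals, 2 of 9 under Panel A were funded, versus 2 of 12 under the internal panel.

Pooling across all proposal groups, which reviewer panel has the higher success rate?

the internal panel

Basic research: Panel A 48/58 = 82.8%, the internal panel 76/85 = 89.4% → the internal panel
Infrastructure: Panel A 2/9 = 22.2%, the internal panel 2/12 = 16.7% → Panel A
Overall: Panel A 50/67 = 74.6%, the internal panel 78/97 = 80.4% → the internal panel
(Neither sweeps every proposal group, but the internal panel has the higher pooled rate.)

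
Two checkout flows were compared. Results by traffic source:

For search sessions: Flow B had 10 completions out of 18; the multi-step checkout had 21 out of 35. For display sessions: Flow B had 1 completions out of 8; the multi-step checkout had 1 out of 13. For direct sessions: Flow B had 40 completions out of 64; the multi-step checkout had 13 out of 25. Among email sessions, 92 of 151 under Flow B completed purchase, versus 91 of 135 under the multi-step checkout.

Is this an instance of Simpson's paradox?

No

Search: Flow B 10/18 = 55.6%, the multi-step checkout 21/35 = 60.0% → the multi-step checkout
Display: Flow B 1/8 = 12.5%, the multi-step checkout 1/13 = 7.7% → Flow B
Direct: Flow B 40/64 = 62.5%, the multi-step checkout 13/25 = 52.0% → Flow B
Email: Flow B 92/151 = 60.9%, the multi-step checkout 91/135 = 67.4% → the multi-step checkout
Overall: Flow B 143/241 = 59.3%, the multi-step checkout 126/208 = 60.6% → the multi-step checkout
Neither sweeps: Flow B wins 2 of 4 groups, the multi-step checkout wins 2. The multi-step checkout wins overall but not every group — no Simpson reversal.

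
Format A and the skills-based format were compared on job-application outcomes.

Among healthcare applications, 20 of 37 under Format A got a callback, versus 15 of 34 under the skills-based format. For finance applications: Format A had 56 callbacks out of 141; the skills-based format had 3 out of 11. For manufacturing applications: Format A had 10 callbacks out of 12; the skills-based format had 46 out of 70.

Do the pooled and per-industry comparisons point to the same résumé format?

Healthcare: Format A 20/37 = 54.1%, the skills-based format 15/34 = 44.1% → Format A
Finance: Format A 56/141 = 39.7%, the skills-based format 3/11 = 27.3% → Format A
Manufacturing: Format A 10/12 = 83.3%, the skills-based format 46/70 = 65.7% → Format A
Overall: Format A 86/190 = 45.3%, the skills-based format 64/115 = 55.7% → the skills-based format
Format A wins each industry group but the skills-based format wins overall — the comparison reverses. Format A's applications skew toward finance, which has a lower base rate.

No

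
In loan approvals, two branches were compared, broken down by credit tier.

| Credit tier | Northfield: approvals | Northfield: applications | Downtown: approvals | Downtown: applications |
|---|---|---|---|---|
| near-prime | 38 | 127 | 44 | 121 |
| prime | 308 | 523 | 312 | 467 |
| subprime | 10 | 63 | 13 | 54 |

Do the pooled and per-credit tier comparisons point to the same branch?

Yes

Near-prime: Northfield 38/127 = 29.9%, Downtown 44/121 = 36.4% → Downtown
Prime: Northfield 308/523 = 58.9%, Downtown 312/467 = 66.8% → Downtown
Subprime: Northfield 10/63 = 15.9%, Downtown 13/54 = 24.1% → Downtown
Overall: Northfield 356/713 = 49.9%, Downtown 369/642 = 57.5% → Downtown
Downtown wins overall and in every credit group — no reversal.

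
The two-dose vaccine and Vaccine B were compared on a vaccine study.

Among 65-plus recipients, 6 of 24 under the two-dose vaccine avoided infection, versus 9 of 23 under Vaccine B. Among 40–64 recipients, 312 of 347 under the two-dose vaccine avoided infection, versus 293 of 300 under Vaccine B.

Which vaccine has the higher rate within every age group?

65-plus: the two-dose vaccine 6/24 = 25.0%, Vaccine B 9/23 = 39.1% → Vaccine B
40–64: the two-dose vaccine 312/347 = 89.9%, Vaccine B 293/300 = 97.7% → Vaccine B
Vaccine B has the higher rate in both groups.

Vaccine B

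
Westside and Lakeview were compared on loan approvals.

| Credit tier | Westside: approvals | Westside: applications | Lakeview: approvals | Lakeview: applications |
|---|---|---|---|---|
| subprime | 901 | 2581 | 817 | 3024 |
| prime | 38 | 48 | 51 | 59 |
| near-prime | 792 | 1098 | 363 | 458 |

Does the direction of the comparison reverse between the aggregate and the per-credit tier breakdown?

No

Subprime: Westside 901/2581 = 34.9%, Lakeview 817/3024 = 27.0% → Westside
Prime: Westside 38/48 = 79.2%, Lakeview 51/59 = 86.4% → Lakeview
Near-prime: Westside 792/1098 = 72.1%, Lakeview 363/458 = 79.3% → Lakeview
Overall: Westside 1731/3727 = 46.4%, Lakeview 1231/3541 = 34.8% → Westside
Neither sweeps: Westside wins 1 of 3 groups, Lakeview wins 2. Westside wins overall but not every group — no Simpson reversal.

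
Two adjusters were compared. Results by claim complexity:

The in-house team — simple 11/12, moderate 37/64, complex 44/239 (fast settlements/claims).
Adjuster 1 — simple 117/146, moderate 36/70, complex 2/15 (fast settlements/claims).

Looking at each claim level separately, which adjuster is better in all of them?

Simple: the in-house team 11/12 = 91.7%, Adjuster 1 117/146 = 80.1% → the in-house team
Moderate: the in-house team 37/64 = 57.8%, Adjuster 1 36/70 = 51.4% → the in-house team
Complex: the in-house team 44/239 = 18.4%, Adjuster 1 2/15 = 13.3% → the in-house team
The in-house team has the higher rate in all 3 groups.

the in-house team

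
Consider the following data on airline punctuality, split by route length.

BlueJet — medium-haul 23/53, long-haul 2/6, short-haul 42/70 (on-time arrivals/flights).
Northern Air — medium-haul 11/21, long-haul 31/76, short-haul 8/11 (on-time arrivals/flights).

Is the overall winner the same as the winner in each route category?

No

Medium-haul: BlueJet 23/53 = 43.4%, Northern Air 11/21 = 52.4% → Northern Air
Long-haul: BlueJet 2/6 = 33.3%, Northern Air 31/76 = 40.8% → Northern Air
Short-haul: BlueJet 42/70 = 60.0%, Northern Air 8/11 = 72.7% → Northern Air
Overall: BlueJet 67/129 = 51.9%, Northern Air 50/108 = 46.3% → BlueJet
Northern Air wins each route group but BlueJet wins overall — the comparison reverses. Northern Air's flights skew toward long-haul, which has a lower base rate.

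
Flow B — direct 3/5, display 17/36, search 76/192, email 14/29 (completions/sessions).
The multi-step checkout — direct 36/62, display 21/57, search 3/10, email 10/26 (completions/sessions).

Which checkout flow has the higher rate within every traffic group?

Flow B

Direct: Flow B 3/5 = 60.0%, the multi-step checkout 36/62 = 58.1% → Flow B
Display: Flow B 17/36 = 47.2%, the multi-step checkout 21/57 = 36.8% → Flow B
Search: Flow B 76/192 = 39.6%, the multi-step checkout 3/10 = 30.0% → Flow B
Email: Flow B 14/29 = 48.3%, the multi-step checkout 10/26 = 38.5% → Flow B
Flow B has the higher rate in all 4 groups.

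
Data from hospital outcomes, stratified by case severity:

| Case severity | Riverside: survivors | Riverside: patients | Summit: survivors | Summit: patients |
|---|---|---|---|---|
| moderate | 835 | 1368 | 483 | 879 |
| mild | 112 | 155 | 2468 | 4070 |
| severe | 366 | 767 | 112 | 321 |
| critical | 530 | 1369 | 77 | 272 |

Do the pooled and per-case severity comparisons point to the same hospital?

Moderate: Riverside 835/1368 = 61.0%, Summit 483/879 = 54.9% → Riverside
Mild: Riverside 112/155 = 72.3%, Summit 2468/4070 = 60.6% → Riverside
Severe: Riverside 366/767 = 47.7%, Summit 112/321 = 34.9% → Riverside
Critical: Riverside 530/1369 = 38.7%, Summit 77/272 = 28.3% → Riverside
Overall: Riverside 1843/3659 = 50.4%, Summit 3140/5542 = 56.7% → Summit
Riverside wins each case group but Summit wins overall — the comparison reverses. Riverside's patients skew toward critical, which has a lower base rate.

No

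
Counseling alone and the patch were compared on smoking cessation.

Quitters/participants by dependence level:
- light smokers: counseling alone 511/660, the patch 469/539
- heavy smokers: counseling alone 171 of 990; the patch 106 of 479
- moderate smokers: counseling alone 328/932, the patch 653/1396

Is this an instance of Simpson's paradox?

Light smokers: counseling alone 511/660 = 77.4%, the patch 469/539 = 87.0% → the patch
Heavy smokers: counseling alone 171/990 = 17.3%, the patch 106/479 = 22.1% → the patch
Moderate smokers: counseling alone 328/932 = 35.2%, the patch 653/1396 = 46.8% → the patch
Overall: counseling alone 1010/2582 = 39.1%, the patch 1228/2414 = 50.9% → the patch
The patch wins overall and in every dependence group — no reversal.

No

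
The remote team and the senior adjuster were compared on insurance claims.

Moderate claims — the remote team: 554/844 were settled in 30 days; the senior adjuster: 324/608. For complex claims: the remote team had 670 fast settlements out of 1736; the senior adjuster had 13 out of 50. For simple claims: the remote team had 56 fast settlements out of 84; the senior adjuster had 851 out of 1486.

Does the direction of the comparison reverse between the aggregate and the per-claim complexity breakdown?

Yes

Moderate: the remote team 554/844 = 65.6%, the senior adjuster 324/608 = 53.3% → the remote team
Complex: the remote team 670/1736 = 38.6%, the senior adjuster 13/50 = 26.0% → the remote team
Simple: the remote team 56/84 = 66.7%, the senior adjuster 851/1486 = 57.3% → the remote team
Overall: the remote team 1280/2664 = 48.0%, the senior adjuster 1188/2144 = 55.4% → the senior adjuster
The remote team wins each claim group but the senior adjuster wins overall — the comparison reverses. The remote team's claims skew toward complex, which has a lower base rate.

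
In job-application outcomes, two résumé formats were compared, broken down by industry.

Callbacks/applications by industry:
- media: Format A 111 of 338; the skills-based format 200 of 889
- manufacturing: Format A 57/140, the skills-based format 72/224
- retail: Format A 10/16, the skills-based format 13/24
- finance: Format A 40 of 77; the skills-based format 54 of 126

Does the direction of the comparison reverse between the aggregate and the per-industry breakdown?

No

Media: Format A 111/338 = 32.8%, the skills-based format 200/889 = 22.5% → Format A
Manufacturing: Format A 57/140 = 40.7%, the skills-based format 72/224 = 32.1% → Format A
Retail: Format A 10/16 = 62.5%, the skills-based format 13/24 = 54.2% → Format A
Finance: Format A 40/77 = 51.9%, the skills-based format 54/126 = 42.9% → Format A
Overall: Format A 218/571 = 38.2%, the skills-based format 339/1263 = 26.8% → Format A
Format A wins overall and in every industry group — no reversal.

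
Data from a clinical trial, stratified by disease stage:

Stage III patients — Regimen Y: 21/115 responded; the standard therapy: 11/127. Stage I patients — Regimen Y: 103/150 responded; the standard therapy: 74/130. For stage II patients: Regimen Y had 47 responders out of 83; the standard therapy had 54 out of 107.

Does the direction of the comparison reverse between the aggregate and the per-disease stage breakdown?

No

Stage III: Regimen Y 21/115 = 18.3%, the standard therapy 11/127 = 8.7% → Regimen Y
Stage I: Regimen Y 103/150 = 68.7%, the standard therapy 74/130 = 56.9% → Regimen Y
Stage II: Regimen Y 47/83 = 56.6%, the standard therapy 54/107 = 50.5% → Regimen Y
Overall: Regimen Y 171/348 = 49.1%, the standard therapy 139/364 = 38.2% → Regimen Y
Regimen Y wins overall and in every disease group — no reversal.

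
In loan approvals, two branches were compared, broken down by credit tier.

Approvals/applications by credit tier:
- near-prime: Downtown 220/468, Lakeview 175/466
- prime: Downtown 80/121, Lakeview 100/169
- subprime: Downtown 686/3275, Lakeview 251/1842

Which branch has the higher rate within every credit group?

Downtown

Near-prime: Downtown 220/468 = 47.0%, Lakeview 175/466 = 37.6% → Downtown
Prime: Downtown 80/121 = 66.1%, Lakeview 100/169 = 59.2% → Downtown
Subprime: Downtown 686/3275 = 20.9%, Lakeview 251/1842 = 13.6% → Downtown
Downtown has the higher rate in all 3 groups.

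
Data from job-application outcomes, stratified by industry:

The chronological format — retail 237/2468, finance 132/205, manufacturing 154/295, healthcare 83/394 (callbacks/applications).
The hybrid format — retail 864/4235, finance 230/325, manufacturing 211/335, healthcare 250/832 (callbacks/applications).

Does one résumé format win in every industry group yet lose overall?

No

Retail: the chronological format 237/2468 = 9.6%, the hybrid format 864/4235 = 20.4% → the hybrid format
Finance: the chronological format 132/205 = 64.4%, the hybrid format 230/325 = 70.8% → the hybrid format
Manufacturing: the chronological format 154/295 = 52.2%, the hybrid format 211/335 = 63.0% → the hybrid format
Healthcare: the chronological format 83/394 = 21.1%, the hybrid format 250/832 = 30.0% → the hybrid format
Overall: the chronological format 606/3362 = 18.0%, the hybrid format 1555/5727 = 27.2% → the hybrid format
The hybrid format wins overall and in every industry group — no reversal.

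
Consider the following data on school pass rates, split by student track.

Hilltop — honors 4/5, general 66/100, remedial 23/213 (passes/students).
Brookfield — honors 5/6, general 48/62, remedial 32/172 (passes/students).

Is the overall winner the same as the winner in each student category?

Honors: Hilltop 4/5 = 80.0%, Brookfield 5/6 = 83.3% → Brookfield
General: Hilltop 66/100 = 66.0%, Brookfield 48/62 = 77.4% → Brookfield
Remedial: Hilltop 23/213 = 10.8%, Brookfield 32/172 = 18.6% → Brookfield
Overall: Hilltop 93/318 = 29.2%, Brookfield 85/240 = 35.4% → Brookfield
Brookfield wins overall and in every student group — no reversal.

Yes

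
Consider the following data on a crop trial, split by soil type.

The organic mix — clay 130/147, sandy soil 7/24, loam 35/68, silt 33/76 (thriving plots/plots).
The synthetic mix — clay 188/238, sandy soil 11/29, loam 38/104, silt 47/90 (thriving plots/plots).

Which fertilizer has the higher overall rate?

the organic mix

Clay: the organic mix 130/147 = 88.4%, the synthetic mix 188/238 = 79.0% → the organic mix
Sandy soil: the organic mix 7/24 = 29.2%, the synthetic mix 11/29 = 37.9% → the synthetic mix
Loam: the organic mix 35/68 = 51.5%, the synthetic mix 38/104 = 36.5% → the organic mix
Silt: the organic mix 33/76 = 43.4%, the synthetic mix 47/90 = 52.2% → the synthetic mix
Overall: the organic mix 205/315 = 65.1%, the synthetic mix 284/461 = 61.6% → the organic mix
(Neither sweeps every soil group, but the organic mix has the higher pooled rate.)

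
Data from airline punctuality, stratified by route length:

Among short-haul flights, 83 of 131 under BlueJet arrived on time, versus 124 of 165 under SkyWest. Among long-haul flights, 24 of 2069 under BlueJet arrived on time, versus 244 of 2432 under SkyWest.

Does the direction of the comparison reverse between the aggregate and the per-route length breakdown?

Short-haul: BlueJet 83/131 = 63.4%, SkyWest 124/165 = 75.2% → SkyWest
Long-haul: BlueJet 24/2069 = 1.2%, SkyWest 244/2432 = 10.0% → SkyWest
Overall: BlueJet 107/2200 = 4.9%, SkyWest 368/2597 = 14.2% → SkyWest
SkyWest wins overall and in every route group — no reversal.

No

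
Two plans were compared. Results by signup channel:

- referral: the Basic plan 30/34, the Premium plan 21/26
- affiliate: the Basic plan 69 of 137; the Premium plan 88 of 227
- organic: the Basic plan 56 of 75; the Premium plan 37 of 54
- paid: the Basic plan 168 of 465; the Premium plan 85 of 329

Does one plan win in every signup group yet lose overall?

Referral: the Basic plan 30/34 = 88.2%, the Premium plan 21/26 = 80.8% → the Basic plan
Affiliate: the Basic plan 69/137 = 50.4%, the Premium plan 88/227 = 38.8% → the Basic plan
Organic: the Basic plan 56/75 = 74.7%, the Premium plan 37/54 = 68.5% → the Basic plan
Paid: the Basic plan 168/465 = 36.1%, the Premium plan 85/329 = 25.8% → the Basic plan
Overall: the Basic plan 323/711 = 45.4%, the Premium plan 231/636 = 36.3% → the Basic plan
The Basic plan wins overall and in every signup group — no reversal.

No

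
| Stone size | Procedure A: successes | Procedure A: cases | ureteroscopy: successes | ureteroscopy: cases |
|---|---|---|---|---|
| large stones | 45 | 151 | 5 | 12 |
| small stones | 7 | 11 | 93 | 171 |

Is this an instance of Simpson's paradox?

No

Large stones: Procedure A 45/151 = 29.8%, ureteroscopy 5/12 = 41.7% → ureteroscopy
Small stones: Procedure A 7/11 = 63.6%, ureteroscopy 93/171 = 54.4% → Procedure A
Overall: Procedure A 52/162 = 32.1%, ureteroscopy 98/183 = 53.6% → ureteroscopy
Neither sweeps: Procedure A wins 1 of 2 groups, ureteroscopy wins 1. Ureteroscopy wins overall but not every group — no Simpson reversal.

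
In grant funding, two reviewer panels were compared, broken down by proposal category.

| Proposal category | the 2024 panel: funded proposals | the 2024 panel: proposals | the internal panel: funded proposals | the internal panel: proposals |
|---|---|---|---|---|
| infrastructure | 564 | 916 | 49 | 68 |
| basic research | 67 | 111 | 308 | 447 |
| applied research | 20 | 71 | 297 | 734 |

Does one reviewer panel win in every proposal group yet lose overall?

Yes

Infrastructure: the 2024 panel 564/916 = 61.6%, the internal panel 49/68 = 72.1% → the internal panel
Basic research: the 2024 panel 67/111 = 60.4%, the internal panel 308/447 = 68.9% → the internal panel
Applied research: the 2024 panel 20/71 = 28.2%, the internal panel 297/734 = 40.5% → the internal panel
Overall: the 2024 panel 651/1098 = 59.3%, the internal panel 654/1249 = 52.4% → the 2024 panel
The internal panel wins each proposal group but the 2024 panel wins overall — the comparison reverses. The internal panel's proposals skew toward applied research, which has a lower base rate.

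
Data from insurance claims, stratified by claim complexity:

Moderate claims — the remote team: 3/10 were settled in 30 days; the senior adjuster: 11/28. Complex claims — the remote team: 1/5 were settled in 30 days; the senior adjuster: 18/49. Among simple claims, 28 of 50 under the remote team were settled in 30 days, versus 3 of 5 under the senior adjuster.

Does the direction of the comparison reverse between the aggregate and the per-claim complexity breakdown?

Yes

Moderate: the remote team 3/10 = 30.0%, the senior adjuster 11/28 = 39.3% → the senior adjuster
Complex: the remote team 1/5 = 20.0%, the senior adjuster 18/49 = 36.7% → the senior adjuster
Simple: the remote team 28/50 = 56.0%, the senior adjuster 3/5 = 60.0% → the senior adjuster
Overall: the remote team 32/65 = 49.2%, the senior adjuster 32/82 = 39.0% → the remote team
The senior adjuster wins each claim group but the remote team wins overall — the comparison reverses. The senior adjuster's claims skew toward complex, which has a lower base rate.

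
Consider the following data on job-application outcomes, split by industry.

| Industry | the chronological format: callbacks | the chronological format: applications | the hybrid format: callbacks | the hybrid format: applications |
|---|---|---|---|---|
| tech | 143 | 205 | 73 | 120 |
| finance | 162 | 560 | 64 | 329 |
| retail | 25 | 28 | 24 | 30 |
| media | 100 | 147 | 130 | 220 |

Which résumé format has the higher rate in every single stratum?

the chronological format

Tech: the chronological format 143/205 = 69.8%, the hybrid format 73/120 = 60.8% → the chronological format
Finance: the chronological format 162/560 = 28.9%, the hybrid format 64/329 = 19.5% → the chronological format
Retail: the chronological format 25/28 = 89.3%, the hybrid format 24/30 = 80.0% → the chronological format
Media: the chronological format 100/147 = 68.0%, the hybrid format 130/220 = 59.1% → the chronological format
The chronological format has the higher rate in all 4 groups.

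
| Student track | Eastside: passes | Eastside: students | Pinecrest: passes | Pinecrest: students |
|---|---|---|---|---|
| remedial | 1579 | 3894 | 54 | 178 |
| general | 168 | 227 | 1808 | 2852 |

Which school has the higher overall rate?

Remedial: Eastside 1579/3894 = 40.5%, Pinecrest 54/178 = 30.3% → Eastside
General: Eastside 168/227 = 74.0%, Pinecrest 1808/2852 = 63.4% → Eastside
Overall: Eastside 1747/4121 = 42.4%, Pinecrest 1862/3030 = 61.5% → Pinecrest
(Eastside wins every student group but Pinecrest wins overall — Eastside's students skew toward the low-rate remedial group.)

Pinecrest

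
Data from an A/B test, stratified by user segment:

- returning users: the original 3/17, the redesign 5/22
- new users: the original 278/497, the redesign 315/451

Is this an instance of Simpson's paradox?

Returning users: the original 3/17 = 17.6%, the redesign 5/22 = 22.7% → the redesign
New users: the original 278/497 = 55.9%, the redesign 315/451 = 69.8% → the redesign
Overall: the original 281/514 = 54.7%, the redesign 320/473 = 67.7% → the redesign
The redesign wins overall and in every user group — no reversal.

No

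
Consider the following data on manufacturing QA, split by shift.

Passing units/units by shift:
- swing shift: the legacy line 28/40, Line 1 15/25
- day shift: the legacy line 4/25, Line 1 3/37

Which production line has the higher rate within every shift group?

the legacy line

Swing shift: the legacy line 28/40 = 70.0%, Line 1 15/25 = 60.0% → the legacy line
Day shift: the legacy line 4/25 = 16.0%, Line 1 3/37 = 8.1% → the legacy line
The legacy line has the higher rate in both groups.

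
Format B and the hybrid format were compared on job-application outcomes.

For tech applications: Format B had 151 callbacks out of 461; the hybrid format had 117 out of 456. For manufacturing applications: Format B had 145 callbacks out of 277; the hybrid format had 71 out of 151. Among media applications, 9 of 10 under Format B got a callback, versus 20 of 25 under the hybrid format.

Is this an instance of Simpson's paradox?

Tech: Format B 151/461 = 32.8%, the hybrid format 117/456 = 25.7% → Format B
Manufacturing: Format B 145/277 = 52.3%, the hybrid format 71/151 = 47.0% → Format B
Media: Format B 9/10 = 90.0%, the hybrid format 20/25 = 80.0% → Format B
Overall: Format B 305/748 = 40.8%, the hybrid format 208/632 = 32.9% → Format B
Format B wins overall and in every industry group — no reversal.

No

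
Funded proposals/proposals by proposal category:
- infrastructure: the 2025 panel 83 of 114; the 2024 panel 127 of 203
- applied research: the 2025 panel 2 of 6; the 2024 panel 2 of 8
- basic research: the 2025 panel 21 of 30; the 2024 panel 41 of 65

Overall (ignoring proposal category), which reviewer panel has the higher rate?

the 2025 panel

Infrastructure: the 2025 panel 83/114 = 72.8%, the 2024 panel 127/203 = 62.6% → the 2025 panel
Applied research: the 2025 panel 2/6 = 33.3%, the 2024 panel 2/8 = 25.0% → the 2025 panel
Basic research: the 2025 panel 21/30 = 70.0%, the 2024 panel 41/65 = 63.1% → the 2025 panel
Overall: the 2025 panel 106/150 = 70.7%, the 2024 panel 170/276 = 61.6% → the 2025 panel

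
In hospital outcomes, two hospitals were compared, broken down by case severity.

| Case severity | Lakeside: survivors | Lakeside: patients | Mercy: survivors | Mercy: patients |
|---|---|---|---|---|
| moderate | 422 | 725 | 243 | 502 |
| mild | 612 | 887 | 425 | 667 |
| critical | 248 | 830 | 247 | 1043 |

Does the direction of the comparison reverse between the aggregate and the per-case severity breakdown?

No

Moderate: Lakeside 422/725 = 58.2%, Mercy 243/502 = 48.4% → Lakeside
Mild: Lakeside 612/887 = 69.0%, Mercy 425/667 = 63.7% → Lakeside
Critical: Lakeside 248/830 = 29.9%, Mercy 247/1043 = 23.7% → Lakeside
Overall: Lakeside 1282/2442 = 52.5%, Mercy 915/2212 = 41.4% → Lakeside
Lakeside wins overall and in every case group — no reversal.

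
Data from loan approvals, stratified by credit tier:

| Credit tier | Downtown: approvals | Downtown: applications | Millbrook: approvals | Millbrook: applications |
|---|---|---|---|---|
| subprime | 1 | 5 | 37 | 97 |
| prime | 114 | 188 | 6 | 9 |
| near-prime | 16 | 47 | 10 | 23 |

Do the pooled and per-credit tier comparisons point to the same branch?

No

Subprime: Downtown 1/5 = 20.0%, Millbrook 37/97 = 38.1% → Millbrook
Prime: Downtown 114/188 = 60.6%, Millbrook 6/9 = 66.7% → Millbrook
Near-prime: Downtown 16/47 = 34.0%, Millbrook 10/23 = 43.5% → Millbrook
Overall: Downtown 131/240 = 54.6%, Millbrook 53/129 = 41.1% → Downtown
Millbrook wins each credit group but Downtown wins overall — the comparison reverses. Millbrook's applications skew toward subprime, which has a lower base rate.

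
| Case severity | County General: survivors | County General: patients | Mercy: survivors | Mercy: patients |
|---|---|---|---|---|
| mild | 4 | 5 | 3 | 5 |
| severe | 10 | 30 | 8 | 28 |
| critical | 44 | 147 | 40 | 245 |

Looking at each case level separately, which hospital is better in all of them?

County General

Mild: County General 4/5 = 80.0%, Mercy 3/5 = 60.0% → County General
Severe: County General 10/30 = 33.3%, Mercy 8/28 = 28.6% → County General
Critical: County General 44/147 = 29.9%, Mercy 40/245 = 16.3% → County General
County General has the higher rate in all 3 groups.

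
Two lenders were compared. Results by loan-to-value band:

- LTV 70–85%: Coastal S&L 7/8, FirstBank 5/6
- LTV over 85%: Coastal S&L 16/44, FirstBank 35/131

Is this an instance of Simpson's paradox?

LTV 70–85%: Coastal S&L 7/8 = 87.5%, FirstBank 5/6 = 83.3% → Coastal S&L
LTV over 85%: Coastal S&L 16/44 = 36.4%, FirstBank 35/131 = 26.7% → Coastal S&L
Overall: Coastal S&L 23/52 = 44.2%, FirstBank 40/137 = 29.2% → Coastal S&L
Coastal S&L wins overall and in every loan-to-value group — no reversal.

No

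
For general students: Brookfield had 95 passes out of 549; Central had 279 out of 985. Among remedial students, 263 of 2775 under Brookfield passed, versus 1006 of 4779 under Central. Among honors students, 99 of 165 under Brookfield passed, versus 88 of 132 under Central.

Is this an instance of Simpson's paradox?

No

General: Brookfield 95/549 = 17.3%, Central 279/985 = 28.3% → Central
Remedial: Brookfield 263/2775 = 9.5%, Central 1006/4779 = 21.1% → Central
Honors: Brookfield 99/165 = 60.0%, Central 88/132 = 66.7% → Central
Overall: Brookfield 457/3489 = 13.1%, Central 1373/5896 = 23.3% → Central
Central wins overall and in every student group — no reversal.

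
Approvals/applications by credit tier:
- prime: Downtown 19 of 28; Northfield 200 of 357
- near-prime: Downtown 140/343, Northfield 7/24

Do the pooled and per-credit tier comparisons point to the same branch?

Prime: Downtown 19/28 = 67.9%, Northfield 200/357 = 56.0% → Downtown
Near-prime: Downtown 140/343 = 40.8%, Northfield 7/24 = 29.2% → Downtown
Overall: Downtown 159/371 = 42.9%, Northfield 207/381 = 54.3% → Northfield
Downtown wins each credit group but Northfield wins overall — the comparison reverses. Downtown's applications skew toward near-prime, which has a lower base rate.

No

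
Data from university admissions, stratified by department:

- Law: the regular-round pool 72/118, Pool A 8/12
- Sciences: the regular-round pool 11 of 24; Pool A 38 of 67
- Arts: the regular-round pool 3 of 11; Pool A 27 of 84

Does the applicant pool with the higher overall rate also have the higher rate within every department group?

Law: the regular-round pool 72/118 = 61.0%, Pool A 8/12 = 66.7% → Pool A
Sciences: the regular-round pool 11/24 = 45.8%, Pool A 38/67 = 56.7% → Pool A
Arts: the regular-round pool 3/11 = 27.3%, Pool A 27/84 = 32.1% → Pool A
Overall: the regular-round pool 86/153 = 56.2%, Pool A 73/163 = 44.8% → the regular-round pool
Pool A wins each department group but the regular-round pool wins overall — the comparison reverses. Pool A's applicants skew toward Arts, which has a lower base rate.

No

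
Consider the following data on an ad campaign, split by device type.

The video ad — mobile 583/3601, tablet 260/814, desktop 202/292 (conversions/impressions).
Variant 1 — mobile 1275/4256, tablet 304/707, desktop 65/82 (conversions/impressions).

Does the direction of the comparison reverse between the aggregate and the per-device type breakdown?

No

Mobile: the video ad 583/3601 = 16.2%, Variant 1 1275/4256 = 30.0% → Variant 1
Tablet: the video ad 260/814 = 31.9%, Variant 1 304/707 = 43.0% → Variant 1
Desktop: the video ad 202/292 = 69.2%, Variant 1 65/82 = 79.3% → Variant 1
Overall: the video ad 1045/4707 = 22.2%, Variant 1 1644/5045 = 32.6% → Variant 1
Variant 1 wins overall and in every device group — no reversal.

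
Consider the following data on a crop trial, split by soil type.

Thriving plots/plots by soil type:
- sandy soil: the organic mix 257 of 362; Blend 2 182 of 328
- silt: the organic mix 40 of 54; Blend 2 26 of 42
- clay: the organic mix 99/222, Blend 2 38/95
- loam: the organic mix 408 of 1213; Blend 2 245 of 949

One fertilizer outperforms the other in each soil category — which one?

the organic mix

Sandy soil: the organic mix 257/362 = 71.0%, Blend 2 182/328 = 55.5% → the organic mix
Silt: the organic mix 40/54 = 74.1%, Blend 2 26/42 = 61.9% → the organic mix
Clay: the organic mix 99/222 = 44.6%, Blend 2 38/95 = 40.0% → the organic mix
Loam: the organic mix 408/1213 = 33.6%, Blend 2 245/949 = 25.8% → the organic mix
The organic mix has the higher rate in all 4 groups.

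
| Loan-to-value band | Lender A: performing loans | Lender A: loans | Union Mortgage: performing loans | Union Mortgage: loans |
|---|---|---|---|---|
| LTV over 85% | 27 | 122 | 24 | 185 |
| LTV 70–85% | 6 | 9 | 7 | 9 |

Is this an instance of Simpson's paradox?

No

LTV over 85%: Lender A 27/122 = 22.1%, Union Mortgage 24/185 = 13.0% → Lender A
LTV 70–85%: Lender A 6/9 = 66.7%, Union Mortgage 7/9 = 77.8% → Union Mortgage
Overall: Lender A 33/131 = 25.2%, Union Mortgage 31/194 = 16.0% → Lender A
Neither sweeps: Lender A wins 1 of 2 groups, Union Mortgage wins 1. Lender A wins overall but not every group — no Simpson reversal.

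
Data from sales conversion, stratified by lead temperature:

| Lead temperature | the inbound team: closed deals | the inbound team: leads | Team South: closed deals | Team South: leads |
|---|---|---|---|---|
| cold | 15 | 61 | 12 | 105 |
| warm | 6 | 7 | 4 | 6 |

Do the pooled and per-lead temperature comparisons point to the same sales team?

Cold: the inbound team 15/61 = 24.6%, Team South 12/105 = 11.4% → the inbound team
Warm: the inbound team 6/7 = 85.7%, Team South 4/6 = 66.7% → the inbound team
Overall: the inbound team 21/68 = 30.9%, Team South 16/111 = 14.4% → the inbound team
The inbound team wins overall and in every lead group — no reversal.

Yes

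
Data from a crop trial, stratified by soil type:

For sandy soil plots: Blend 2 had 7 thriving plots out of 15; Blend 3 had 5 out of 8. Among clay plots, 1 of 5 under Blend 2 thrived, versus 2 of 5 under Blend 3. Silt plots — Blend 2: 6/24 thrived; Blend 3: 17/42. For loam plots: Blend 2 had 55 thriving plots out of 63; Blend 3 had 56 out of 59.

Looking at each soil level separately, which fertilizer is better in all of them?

Blend 3

Sandy soil: Blend 2 7/15 = 46.7%, Blend 3 5/8 = 62.5% → Blend 3
Clay: Blend 2 1/5 = 20.0%, Blend 3 2/5 = 40.0% → Blend 3
Silt: Blend 2 6/24 = 25.0%, Blend 3 17/42 = 40.5% → Blend 3
Loam: Blend 2 55/63 = 87.3%, Blend 3 56/59 = 94.9% → Blend 3
Blend 3 has the higher rate in all 4 groups.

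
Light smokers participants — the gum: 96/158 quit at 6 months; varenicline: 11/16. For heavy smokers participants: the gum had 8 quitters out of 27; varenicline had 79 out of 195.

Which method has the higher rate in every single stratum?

Light smokers: the gum 96/158 = 60.8%, varenicline 11/16 = 68.8% → varenicline
Heavy smokers: the gum 8/27 = 29.6%, varenicline 79/195 = 40.5% → varenicline
Varenicline has the higher rate in both groups.

varenicline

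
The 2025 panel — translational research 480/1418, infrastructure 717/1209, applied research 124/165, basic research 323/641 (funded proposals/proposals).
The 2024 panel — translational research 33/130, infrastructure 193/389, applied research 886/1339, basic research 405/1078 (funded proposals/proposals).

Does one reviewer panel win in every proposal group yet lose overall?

Translational research: the 2025 panel 480/1418 = 33.9%, the 2024 panel 33/130 = 25.4% → the 2025 panel
Infrastructure: the 2025 panel 717/1209 = 59.3%, the 2024 panel 193/389 = 49.6% → the 2025 panel
Applied research: the 2025 panel 124/165 = 75.2%, the 2024 panel 886/1339 = 66.2% → the 2025 panel
Basic research: the 2025 panel 323/641 = 50.4%, the 2024 panel 405/1078 = 37.6% → the 2025 panel
Overall: the 2025 panel 1644/3433 = 47.9%, the 2024 panel 1517/2936 = 51.7% → the 2024 panel
The 2025 panel wins each proposal group but the 2024 panel wins overall — the comparison reverses. The 2025 panel's proposals skew toward translational research, which has a lower base rate.

Yes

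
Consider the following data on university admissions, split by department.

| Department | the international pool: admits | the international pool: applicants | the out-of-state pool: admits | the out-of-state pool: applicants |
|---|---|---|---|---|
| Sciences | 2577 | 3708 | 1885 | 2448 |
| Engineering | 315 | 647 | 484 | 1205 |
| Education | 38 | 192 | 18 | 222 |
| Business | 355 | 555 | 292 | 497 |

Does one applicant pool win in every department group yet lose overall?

No

Sciences: the international pool 2577/3708 = 69.5%, the out-of-state pool 1885/2448 = 77.0% → the out-of-state pool
Engineering: the international pool 315/647 = 48.7%, the out-of-state pool 484/1205 = 40.2% → the international pool
Education: the international pool 38/192 = 19.8%, the out-of-state pool 18/222 = 8.1% → the international pool
Business: the international pool 355/555 = 64.0%, the out-of-state pool 292/497 = 58.8% → the international pool
Overall: the international pool 3285/5102 = 64.4%, the out-of-state pool 2679/4372 = 61.3% → the international pool
Neither sweeps: the international pool wins 3 of 4 groups, the out-of-state pool wins 1. The international pool wins overall but not every group — no Simpson reversal.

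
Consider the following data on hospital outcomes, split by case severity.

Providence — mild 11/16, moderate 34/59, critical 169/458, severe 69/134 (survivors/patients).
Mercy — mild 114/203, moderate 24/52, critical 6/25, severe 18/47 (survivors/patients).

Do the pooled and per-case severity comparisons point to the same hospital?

Mild: Providence 11/16 = 68.8%, Mercy 114/203 = 56.2% → Providence
Moderate: Providence 34/59 = 57.6%, Mercy 24/52 = 46.2% → Providence
Critical: Providence 169/458 = 36.9%, Mercy 6/25 = 24.0% → Providence
Severe: Providence 69/134 = 51.5%, Mercy 18/47 = 38.3% → Providence
Overall: Providence 283/667 = 42.4%, Mercy 162/327 = 49.5% → Mercy
Providence wins each case group but Mercy wins overall — the comparison reverses. Providence's patients skew toward critical, which has a lower base rate.

No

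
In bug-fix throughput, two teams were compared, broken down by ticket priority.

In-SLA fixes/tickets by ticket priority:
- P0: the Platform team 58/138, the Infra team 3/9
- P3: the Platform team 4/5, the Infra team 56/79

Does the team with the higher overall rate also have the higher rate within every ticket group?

No

P0: the Platform team 58/138 = 42.0%, the Infra team 3/9 = 33.3% → the Platform team
P3: the Platform team 4/5 = 80.0%, the Infra team 56/79 = 70.9% → the Platform team
Overall: the Platform team 62/143 = 43.4%, the Infra team 59/88 = 67.0% → the Infra team
The Platform team wins each ticket group but the Infra team wins overall — the comparison reverses. The Platform team's tickets skew toward P0, which has a lower base rate.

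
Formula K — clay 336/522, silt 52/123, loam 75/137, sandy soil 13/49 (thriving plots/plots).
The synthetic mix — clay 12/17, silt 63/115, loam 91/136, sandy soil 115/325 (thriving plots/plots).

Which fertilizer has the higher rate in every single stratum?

Clay: Formula K 336/522 = 64.4%, the synthetic mix 12/17 = 70.6% → the synthetic mix
Silt: Formula K 52/123 = 42.3%, the synthetic mix 63/115 = 54.8% → the synthetic mix
Loam: Formula K 75/137 = 54.7%, the synthetic mix 91/136 = 66.9% → the synthetic mix
Sandy soil: Formula K 13/49 = 26.5%, the synthetic mix 115/325 = 35.4% → the synthetic mix
The synthetic mix has the higher rate in all 4 groups.

the synthetic mix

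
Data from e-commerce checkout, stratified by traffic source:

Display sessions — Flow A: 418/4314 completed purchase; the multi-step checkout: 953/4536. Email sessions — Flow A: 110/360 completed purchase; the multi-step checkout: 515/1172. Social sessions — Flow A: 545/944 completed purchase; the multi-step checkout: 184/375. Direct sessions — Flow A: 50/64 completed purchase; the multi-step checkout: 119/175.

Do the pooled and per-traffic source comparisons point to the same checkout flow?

No

Display: Flow A 418/4314 = 9.7%, the multi-step checkout 953/4536 = 21.0% → the multi-step checkout
Email: Flow A 110/360 = 30.6%, the multi-step checkout 515/1172 = 43.9% → the multi-step checkout
Social: Flow A 545/944 = 57.7%, the multi-step checkout 184/375 = 49.1% → Flow A
Direct: Flow A 50/64 = 78.1%, the multi-step checkout 119/175 = 68.0% → Flow A
Overall: Flow A 1123/5682 = 19.8%, the multi-step checkout 1771/6258 = 28.3% → the multi-step checkout
Neither sweeps: Flow A wins 2 of 4 groups, the multi-step checkout wins 2. The multi-step checkout wins overall but not every group — no Simpson reversal.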